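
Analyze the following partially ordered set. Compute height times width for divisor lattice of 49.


Height = length of longest chain minus 1; width = size of largest antichain.
A maximum chain: 1 | 7 | 49  (height 2).
A maximum antichain: {1}  (width 1).
Product = 2 * 1 = 2


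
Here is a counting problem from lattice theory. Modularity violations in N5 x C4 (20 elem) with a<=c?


Modular law: if a <= c then a v (b ^ c) = (a v b) ^ c.
Check all triples (a,b,c) with a <= c among 20 elements.
  e.g. a=(a,0), b=(c,0), c=(b,0): lhs=(a,0) != rhs=(b,0)
  e.g. a=(a,0), b=(c,1), c=(b,0): lhs=(a,0) != rhs=(b,0)
Total violating triples: 40


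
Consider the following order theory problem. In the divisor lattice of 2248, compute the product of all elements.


Divisors of 2248: [1, 2, 4, 8, 281, 562, 1124, 2248]
Product = n^(d(n)/2) = 2248^(8/2)
Product = 25537902678016


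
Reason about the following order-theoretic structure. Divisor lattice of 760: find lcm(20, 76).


In a divisor lattice, join = lcm (least common multiple).
gcd(20,76) = 4
lcm(20,76) = 20*76/gcd = 1520/4 = 380


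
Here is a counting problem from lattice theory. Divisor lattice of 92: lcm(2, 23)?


Join=lcm.
gcd(2,23)=1
lcm=46


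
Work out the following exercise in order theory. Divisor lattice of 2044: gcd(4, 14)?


Meet=gcd.
gcd(4,14)=2


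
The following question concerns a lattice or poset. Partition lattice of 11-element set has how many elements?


B(n) = number of set partitions of an n-element set.
B(n) satisfies the recurrence: B(n+1) = sum_k C(n,k)*B(k).
B(11) = 678570


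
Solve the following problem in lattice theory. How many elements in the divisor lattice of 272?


Divisors of 272: [1, 2, 4, 8, 16, 17, 34, 68, 136, 272]
Count: 10


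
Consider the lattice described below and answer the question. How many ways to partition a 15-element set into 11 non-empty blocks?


S(n,k) = k*S(n-1,k) + S(n-1,k-1).
S(14,11) = 66066, S(14,10) = 752752
S(15,11) = 11*66066 + 752752 = 726726 + 752752
S(15,11) = 1479478


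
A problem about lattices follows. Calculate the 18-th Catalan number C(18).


C(n) = C(2n, n) / (n+1).
C(36, 18) = 9075135300
C(18) = 9075135300 / 19 = 477638700


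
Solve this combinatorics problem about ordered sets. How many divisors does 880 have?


Divisors of 880: [1, 2, 4, 5, 8, 10, 11, 16, 20, 22, 40, 44, 55, 80, 88, 110, 176, 220, 440, 880]
Count: 20


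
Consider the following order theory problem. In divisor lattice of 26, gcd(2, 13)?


Meet=gcd.
gcd(2,13)=1


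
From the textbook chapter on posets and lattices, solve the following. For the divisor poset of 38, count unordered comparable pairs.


A comparable pair {a,b} has a < b or b < a in the order.
Count unordered pairs where one element is strictly below the other.
Examples: {1,2}, {1,19}, {1,38}, {2,38}, ...
Total comparable pairs: 5


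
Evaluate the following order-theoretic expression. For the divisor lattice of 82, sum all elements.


sigma(n) = sum of divisors.
Divisors of 82: [1, 2, 41, 82]
Sum = 126


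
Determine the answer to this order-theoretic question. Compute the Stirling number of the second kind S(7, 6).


S(n,k) = k*S(n-1,k) + S(n-1,k-1).
S(6,6) = 1, S(6,5) = 15
S(7,6) = 6*1 + 15 = 6 + 15
S(7,6) = 21


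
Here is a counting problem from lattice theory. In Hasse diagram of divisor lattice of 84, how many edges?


A cover relation a -< b holds when a < b with no c strictly between.
Cover relations:
  1 -< 2
  1 -< 3
  1 -< 7
  2 -< 4
  2 -< 6
  2 -< 14
  3 -< 6
  3 -< 21
  ...12 more
Total: 20


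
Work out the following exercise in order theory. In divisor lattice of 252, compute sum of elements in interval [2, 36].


Interval [2,36] in divisors of 252: [2, 4, 6, 12, 18, 36]
Sum = 78


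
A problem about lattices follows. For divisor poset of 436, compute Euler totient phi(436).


phi(n) = n * prod_{p|n} (1 - 1/p).
Prime divisors of 436: [2, 109]
phi(436) = 436 * (1 - 1/2) * (1 - 1/109)
phi(436) = 216


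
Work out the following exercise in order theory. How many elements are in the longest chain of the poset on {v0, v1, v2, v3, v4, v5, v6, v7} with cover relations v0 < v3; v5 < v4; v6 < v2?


A chain is a totally ordered subset; we count the number of elements in a maximum chain.
Compute, for each element x, the size of the longest chain ending at x:
  v0: 1
  v1: 1
  v5: 1
  v6: 1
  v7: 1
  v2: 2
  ...
A maximum chain: v6 < v2
Number of elements in the longest chain: 2


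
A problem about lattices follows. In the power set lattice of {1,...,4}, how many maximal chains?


A maximal chain goes from the minimum element to a maximal element via cover relations.
Counting all min-to-max paths in the cover graph.
Total maximal chains: 24


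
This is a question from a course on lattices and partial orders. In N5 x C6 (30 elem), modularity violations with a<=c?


Modular law: if a <= c then a v (b ^ c) = (a v b) ^ c.
Check all triples (a,b,c) with a <= c among 30 elements.
  e.g. a=(a,0), b=(c,0), c=(b,0): lhs=(a,0) != rhs=(b,0)
  e.g. a=(a,0), b=(c,1), c=(b,0): lhs=(a,0) != rhs=(b,0)
Total violating triples: 126


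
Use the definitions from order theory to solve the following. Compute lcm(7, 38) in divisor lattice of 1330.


In a divisor lattice, join = lcm (least common multiple).
gcd(7,38) = 1
lcm(7,38) = 7*38/gcd = 266/1 = 266


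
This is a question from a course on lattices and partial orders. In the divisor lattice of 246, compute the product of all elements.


Divisors of 246: [1, 2, 3, 6, 41, 82, 123, 246]
Product = n^(d(n)/2) = 246^(8/2)
Product = 3662186256


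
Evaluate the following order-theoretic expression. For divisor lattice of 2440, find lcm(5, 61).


In a divisor lattice, join = lcm (least common multiple).
Compute lcm iteratively: start with first element, then lcm(current, next).
Elements: [5, 61]
lcm(5,61) = 305
Final lcm = 305


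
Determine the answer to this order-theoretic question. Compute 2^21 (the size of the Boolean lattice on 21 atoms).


Power set = 2^n.
2^21 = 2097152


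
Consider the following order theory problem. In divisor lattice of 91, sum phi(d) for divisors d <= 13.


Divisors of 91 up to 13: [1, 7, 13]
phi values: [1, 6, 12]
Sum = 19


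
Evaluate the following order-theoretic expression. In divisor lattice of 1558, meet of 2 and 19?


In a divisor lattice, meet = gcd (greatest common divisor).
By Euclidean algorithm or factoring: gcd(2,19) = 1


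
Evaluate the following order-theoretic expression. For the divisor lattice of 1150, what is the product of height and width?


Height = length of longest chain minus 1; width = size of largest antichain.
A maximum chain: 1 | 23 | 115 | 575 | 1150  (height 4).
A maximum antichain: {10, 25, 46, 115}  (width 4).
Product = 4 * 4 = 16


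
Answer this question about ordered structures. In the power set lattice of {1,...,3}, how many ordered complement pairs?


Complement pair (a,b): a meet b = bottom, a join b = top.
Here: A intersect B = {} and A union B = {1,...,3}.
Pairs found: ({},{1,2,3}), ({1},{2,3}), ({2},{1,3}), ({3},{1,2}), ... (4 more)
Total ordered pairs: 8


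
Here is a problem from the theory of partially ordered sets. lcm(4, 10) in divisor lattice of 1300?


Join=lcm.
gcd(4,10)=2
lcm=20


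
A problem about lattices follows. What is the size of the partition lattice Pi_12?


B(n) = number of set partitions of an n-element set.
B(n) satisfies the recurrence: B(n+1) = sum_k C(n,k)*B(k).
B(12) = 4213597


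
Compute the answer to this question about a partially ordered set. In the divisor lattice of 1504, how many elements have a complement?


An element a is complemented if some b has a meet b = bottom, a join b = top.
a is complemented iff gcd(a, n/a)=1, i.e. a is a unitary divisor of 1504.
Complemented elements: 1, 32, 47, 1504
Count: 4


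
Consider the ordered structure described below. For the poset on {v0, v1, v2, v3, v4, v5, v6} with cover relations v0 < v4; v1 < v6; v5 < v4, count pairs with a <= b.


The order relation is {(a,b) : a <= b}, reflexive so it includes (a,a).
Examples: (v0,v0), (v0,v4), (v1,v1), (v1,v6), (v2,v2), ...
Total ordered pairs: 10


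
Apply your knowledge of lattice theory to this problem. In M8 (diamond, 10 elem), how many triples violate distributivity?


Distributive law: a ^ (b v c) = (a ^ b) v (a ^ c).
Check all 10^3 = 1000 ordered triples (a,b,c).
  e.g. a=a1, b=a2, c=a3: lhs=a1 != rhs=0
  e.g. a=a1, b=a2, c=a4: lhs=a1 != rhs=0
Total violating triples: 336


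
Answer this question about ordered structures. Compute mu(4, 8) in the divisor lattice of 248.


In a divisor lattice, mu(a,b) = mu(b/a) where mu is the classical Mobius function.
b/a = 8/4 = 2
Prime factorization of 2: primes [2]
2 is squarefree with 1 prime factor(s), so mu(2) = (-1)^1 = -1


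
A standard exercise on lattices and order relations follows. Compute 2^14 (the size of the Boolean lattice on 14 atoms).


Power set = 2^n.
2^14 = 16384


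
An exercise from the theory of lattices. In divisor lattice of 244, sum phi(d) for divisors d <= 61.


Divisors of 244 up to 61: [1, 2, 4, 61]
phi values: [1, 1, 2, 60]
Sum = 64


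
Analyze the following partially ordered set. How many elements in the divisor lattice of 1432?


Divisors of 1432: [1, 2, 4, 8, 179, 358, 716, 1432]
Count: 8


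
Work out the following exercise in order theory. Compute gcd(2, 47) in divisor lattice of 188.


In a divisor lattice, meet = gcd (greatest common divisor).
By Euclidean algorithm or factoring: gcd(2,47) = 1


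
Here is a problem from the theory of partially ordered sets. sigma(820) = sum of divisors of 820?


sigma(n) = sum of divisors.
Divisors of 820: [1, 2, 4, 5, 10, 20, 41, 82, 164, 205, 410, 820]
Sum = 1764


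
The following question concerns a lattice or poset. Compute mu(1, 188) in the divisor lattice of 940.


In a divisor lattice, mu(a,b) = mu(b/a) where mu is the classical Mobius function.
b/a = 188/1 = 188
Prime factorization of 188: primes [2, 47]
188 is not squarefree, so mu(188) = 0


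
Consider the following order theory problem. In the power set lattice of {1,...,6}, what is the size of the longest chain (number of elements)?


A chain is a totally ordered subset; we count the number of elements in a maximum chain.
Compute, for each element x, the size of the longest chain ending at x:
  {}: 1
  {1}: 2
  {2}: 2
  {3}: 2
  {4}: 2
  {5}: 2
  ...
A maximum chain: {} < {1} < {1,2} < {1,2,3} < {1,2,3,4} < {1,2,3,4,5} < {1,2,3,4,5,6}
Number of elements in the longest chain: 7


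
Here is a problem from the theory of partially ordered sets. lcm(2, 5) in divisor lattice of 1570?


Join=lcm.
gcd(2,5)=1
lcm=10


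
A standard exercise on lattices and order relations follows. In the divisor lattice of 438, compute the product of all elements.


Divisors of 438: [1, 2, 3, 6, 73, 146, 219, 438]
Product = n^(d(n)/2) = 438^(8/2)
Product = 36804120336


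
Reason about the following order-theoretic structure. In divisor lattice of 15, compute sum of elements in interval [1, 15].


Interval [1,15] in divisors of 15: [1, 3, 5, 15]
Sum = 24


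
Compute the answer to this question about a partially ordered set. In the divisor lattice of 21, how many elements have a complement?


An element a is complemented if some b has a meet b = bottom, a join b = top.
a is complemented iff gcd(a, n/a)=1, i.e. a is a unitary divisor of 21.
Complemented elements: 1, 3, 7, 21
Count: 4


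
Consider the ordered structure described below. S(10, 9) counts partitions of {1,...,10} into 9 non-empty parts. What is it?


S(n,k) = k*S(n-1,k) + S(n-1,k-1).
S(9,9) = 1, S(9,8) = 36
S(10,9) = 9*1 + 36 = 9 + 36
S(10,9) = 45


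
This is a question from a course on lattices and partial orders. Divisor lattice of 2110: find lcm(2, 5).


In a divisor lattice, join = lcm (least common multiple).
gcd(2,5) = 1
lcm(2,5) = 2*5/gcd = 10/1 = 10


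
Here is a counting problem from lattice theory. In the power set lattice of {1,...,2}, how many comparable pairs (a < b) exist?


A comparable pair {a,b} has a < b or b < a in the order.
Count unordered pairs where one element is strictly below the other.
Examples: {{},{1}}, {{},{2}}, {{},{1,2}}, {{1},{1,2}}, ...
Total comparable pairs: 5


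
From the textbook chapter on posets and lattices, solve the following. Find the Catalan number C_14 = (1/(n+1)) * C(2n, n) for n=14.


C(n) = C(2n, n) / (n+1).
C(28, 14) = 40116600
C(14) = 40116600 / 15 = 2674440


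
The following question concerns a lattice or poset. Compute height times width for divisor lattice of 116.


Height = length of longest chain minus 1; width = size of largest antichain.
A maximum chain: 1 | 29 | 58 | 116  (height 3).
A maximum antichain: {2, 29}  (width 2).
Product = 3 * 2 = 6


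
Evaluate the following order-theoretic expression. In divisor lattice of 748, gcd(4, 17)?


Meet=gcd.
gcd(4,17)=1


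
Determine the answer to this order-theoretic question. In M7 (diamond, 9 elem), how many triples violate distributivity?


Distributive law: a ^ (b v c) = (a ^ b) v (a ^ c).
Check all 9^3 = 729 ordered triples (a,b,c).
  e.g. a=a1, b=a2, c=a3: lhs=a1 != rhs=0
  e.g. a=a1, b=a2, c=a4: lhs=a1 != rhs=0
Total violating triples: 210


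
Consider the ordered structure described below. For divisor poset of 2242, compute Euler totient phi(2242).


phi(n) = n * prod_{p|n} (1 - 1/p).
Prime divisors of 2242: [2, 19, 59]
phi(2242) = 2242 * (1 - 1/2) * (1 - 1/19) * (1 - 1/59)
phi(2242) = 1044


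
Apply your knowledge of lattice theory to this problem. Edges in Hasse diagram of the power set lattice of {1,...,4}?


A cover relation a -< b holds when a < b with no c strictly between.
Cover relations:
  {} -< {1}
  {} -< {2}
  {} -< {3}
  {} -< {4}
  {1} -< {1,2}
  {1} -< {1,3}
  {1} -< {1,4}
  {2} -< {1,2}
  ...24 more
Total: 32


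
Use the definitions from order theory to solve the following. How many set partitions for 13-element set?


B(n) = number of set partitions of an n-element set.
B(n) satisfies the recurrence: B(n+1) = sum_k C(n,k)*B(k).
B(13) = 27644437


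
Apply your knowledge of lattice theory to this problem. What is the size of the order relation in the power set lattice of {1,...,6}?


The order relation is {(a,b) : a <= b}, reflexive so it includes (a,a).
Examples: ({},{}), ({},{1,2}), ({},{1,2,3}), ({},{1,2,3,4}), ({},{1,2,3,4,5}), ...
Total ordered pairs: 729


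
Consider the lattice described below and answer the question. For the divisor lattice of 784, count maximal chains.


A maximal chain goes from the minimum element to a maximal element via cover relations.
Counting all min-to-max paths in the cover graph.
Total maximal chains: 15


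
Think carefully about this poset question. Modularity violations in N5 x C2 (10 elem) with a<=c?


Modular law: if a <= c then a v (b ^ c) = (a v b) ^ c.
Check all triples (a,b,c) with a <= c among 10 elements.
  e.g. a=(a,0), b=(c,0), c=(b,0): lhs=(a,0) != rhs=(b,0)
  e.g. a=(a,0), b=(c,1), c=(b,0): lhs=(a,0) != rhs=(b,0)
Total violating triples: 6


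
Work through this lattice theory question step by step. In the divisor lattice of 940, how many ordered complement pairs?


Complement pair (a,b): a meet b = bottom, a join b = top.
Here: gcd(a,b)=1 and lcm(a,b)=940, i.e. a*b=940 with a,b coprime.
Pairs found: (1,940), (4,235), (5,188), (20,47), ... (4 more)
Total ordered pairs: 8


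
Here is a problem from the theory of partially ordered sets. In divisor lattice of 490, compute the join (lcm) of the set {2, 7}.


In a divisor lattice, join = lcm (least common multiple).
Compute lcm iteratively: start with first element, then lcm(current, next).
Elements: [2, 7]
lcm(2,7) = 14
Final lcm = 14


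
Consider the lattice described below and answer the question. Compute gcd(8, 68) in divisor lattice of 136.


In a divisor lattice, meet = gcd (greatest common divisor).
By Euclidean algorithm or factoring: gcd(8,68) = 4


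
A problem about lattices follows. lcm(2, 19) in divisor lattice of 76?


Join=lcm.
gcd(2,19)=1
lcm=38


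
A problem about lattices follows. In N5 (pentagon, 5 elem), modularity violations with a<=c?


Modular law: if a <= c then a v (b ^ c) = (a v b) ^ c.
Check all triples (a,b,c) with a <= c among 5 elements.
  e.g. a=a, b=c, c=b: lhs=a != rhs=b
Total violating triples: 1


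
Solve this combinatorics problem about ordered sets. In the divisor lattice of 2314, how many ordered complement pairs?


Complement pair (a,b): a meet b = bottom, a join b = top.
Here: gcd(a,b)=1 and lcm(a,b)=2314, i.e. a*b=2314 with a,b coprime.
Pairs found: (1,2314), (2,1157), (13,178), (26,89), ... (4 more)
Total ordered pairs: 8


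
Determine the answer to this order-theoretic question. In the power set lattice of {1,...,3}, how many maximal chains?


A maximal chain goes from the minimum element to a maximal element via cover relations.
Counting all min-to-max paths in the cover graph.
Total maximal chains: 6


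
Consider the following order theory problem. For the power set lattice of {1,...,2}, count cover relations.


A cover relation a -< b holds when a < b with no c strictly between.
Cover relations:
  {} -< {1}
  {} -< {2}
  {1} -< {1,2}
  {2} -< {1,2}
Total: 4


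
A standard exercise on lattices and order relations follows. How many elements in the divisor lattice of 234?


Divisors of 234: [1, 2, 3, 6, 9, 13, 18, 26, 39, 78, 117, 234]
Count: 12


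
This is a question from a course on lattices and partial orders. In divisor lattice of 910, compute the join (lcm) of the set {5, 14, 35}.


In a divisor lattice, join = lcm (least common multiple).
Compute lcm iteratively: start with first element, then lcm(current, next).
Elements: [5, 14, 35]
lcm(5,14) = 70
lcm(70,35) = 70
Final lcm = 70


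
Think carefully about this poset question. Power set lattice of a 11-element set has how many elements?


Power set = 2^n.
2^11 = 2048


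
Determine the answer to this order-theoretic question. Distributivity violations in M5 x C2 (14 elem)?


Distributive law: a ^ (b v c) = (a ^ b) v (a ^ c).
Check all 14^3 = 2744 ordered triples (a,b,c).
  e.g. a=(a1,0), b=(a2,0), c=(a3,0): lhs=(a1,0) != rhs=(0,0)
  e.g. a=(a1,0), b=(a2,0), c=(a3,1): lhs=(a1,0) != rhs=(0,0)
Total violating triples: 480


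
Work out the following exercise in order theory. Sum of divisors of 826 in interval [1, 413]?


Interval [1,413] in divisors of 826: [1, 7, 59, 413]
Sum = 480


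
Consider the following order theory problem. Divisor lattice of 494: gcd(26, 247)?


Meet=gcd.
gcd(26,247)=13


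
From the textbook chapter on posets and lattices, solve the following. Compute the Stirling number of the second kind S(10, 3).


S(n,k) = k*S(n-1,k) + S(n-1,k-1).
S(9,3) = 3025, S(9,2) = 255
S(10,3) = 3*3025 + 255 = 9075 + 255
S(10,3) = 9330


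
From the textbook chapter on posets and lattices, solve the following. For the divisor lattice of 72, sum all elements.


sigma(n) = sum of divisors.
Divisors of 72: [1, 2, 3, 4, 6, 8, 9, 12, 18, 24, 36, 72]
Sum = 195


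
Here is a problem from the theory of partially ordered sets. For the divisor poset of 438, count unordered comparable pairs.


A comparable pair {a,b} has a < b or b < a in the order.
Count unordered pairs where one element is strictly below the other.
Examples: {1,2}, {1,3}, {1,6}, {1,73}, ...
Total comparable pairs: 19


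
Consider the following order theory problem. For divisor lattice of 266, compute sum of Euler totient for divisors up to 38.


Divisors of 266 up to 38: [1, 2, 7, 14, 19, 38]
phi values: [1, 1, 6, 6, 18, 18]
Sum = 50


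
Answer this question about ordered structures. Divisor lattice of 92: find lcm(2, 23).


In a divisor lattice, join = lcm (least common multiple).
gcd(2,23) = 1
lcm(2,23) = 2*23/gcd = 46/1 = 46


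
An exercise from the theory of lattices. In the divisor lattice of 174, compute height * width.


Height = length of longest chain minus 1; width = size of largest antichain.
A maximum chain: 1 | 29 | 87 | 174  (height 3).
A maximum antichain: {2, 3, 29}  (width 3).
Product = 3 * 3 = 9


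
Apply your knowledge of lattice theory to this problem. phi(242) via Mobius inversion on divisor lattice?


phi(n) = n * prod_{p|n} (1 - 1/p).
Prime divisors of 242: [2, 11]
phi(242) = 242 * (1 - 1/2) * (1 - 1/11)
phi(242) = 110


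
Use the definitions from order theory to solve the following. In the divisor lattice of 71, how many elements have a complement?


An element a is complemented if some b has a meet b = bottom, a join b = top.
a is complemented iff gcd(a, n/a)=1, i.e. a is a unitary divisor of 71.
Complemented elements: 1, 71
Count: 2


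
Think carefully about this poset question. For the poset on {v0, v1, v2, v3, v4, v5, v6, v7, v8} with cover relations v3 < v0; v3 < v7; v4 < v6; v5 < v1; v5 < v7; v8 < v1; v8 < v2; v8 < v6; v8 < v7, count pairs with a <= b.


The order relation is {(a,b) : a <= b}, reflexive so it includes (a,a).
Examples: (v0,v0), (v1,v1), (v2,v2), (v3,v0), (v3,v3), ...
Total ordered pairs: 18


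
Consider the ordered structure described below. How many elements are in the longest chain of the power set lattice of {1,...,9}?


A chain is a totally ordered subset; we count the number of elements in a maximum chain.
Compute, for each element x, the size of the longest chain ending at x:
  {}: 1
  {1}: 2
  {2}: 2
  {3}: 2
  {4}: 2
  {5}: 2
  ...
A maximum chain: {} < {1} < {1,2} < {1,2,3} < {1,2,3,4} < {1,2,3,4,5} < {1,2,3,4,5,6} < {1,2,3,4,5,6,7} < {1,2,3,4,5,6,7,8} < {1,2,3,4,5,6,7,8,9}
Number of elements in the longest chain: 10


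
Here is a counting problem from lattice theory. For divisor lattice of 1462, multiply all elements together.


Divisors of 1462: [1, 2, 17, 34, 43, 86, 731, 1462]
Product = n^(d(n)/2) = 1462^(8/2)
Product = 4568666853136


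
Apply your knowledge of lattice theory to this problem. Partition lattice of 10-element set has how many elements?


B(n) = number of set partitions of an n-element set.
B(n) satisfies the recurrence: B(n+1) = sum_k C(n,k)*B(k).
B(10) = 115975


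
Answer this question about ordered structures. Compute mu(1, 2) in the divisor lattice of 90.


In a divisor lattice, mu(a,b) = mu(b/a) where mu is the classical Mobius function.
b/a = 2/1 = 2
Prime factorization of 2: primes [2]
2 is squarefree with 1 prime factor(s), so mu(2) = (-1)^1 = -1


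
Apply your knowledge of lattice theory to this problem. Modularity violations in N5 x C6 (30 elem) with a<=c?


Modular law: if a <= c then a v (b ^ c) = (a v b) ^ c.
Check all triples (a,b,c) with a <= c among 30 elements.
  e.g. a=(a,0), b=(c,0), c=(b,0): lhs=(a,0) != rhs=(b,0)
  e.g. a=(a,0), b=(c,1), c=(b,0): lhs=(a,0) != rhs=(b,0)
Total violating triples: 126


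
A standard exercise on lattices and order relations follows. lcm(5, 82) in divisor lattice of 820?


Join=lcm.
gcd(5,82)=1
lcm=410


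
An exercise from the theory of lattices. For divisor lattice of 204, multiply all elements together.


Divisors of 204: [1, 2, 3, 4, 6, 12, 17, 34, 51, 68, 102, 204]
Product = n^(d(n)/2) = 204^(12/2)
Product = 72074394832896


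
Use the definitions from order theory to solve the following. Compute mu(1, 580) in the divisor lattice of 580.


In a divisor lattice, mu(a,b) = mu(b/a) where mu is the classical Mobius function.
b/a = 580/1 = 580
Prime factorization of 580: primes [2, 5, 29]
580 is not squarefree, so mu(580) = 0


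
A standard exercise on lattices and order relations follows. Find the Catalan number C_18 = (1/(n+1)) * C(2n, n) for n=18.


C(n) = C(2n, n) / (n+1).
C(36, 18) = 9075135300
C(18) = 9075135300 / 19 = 477638700


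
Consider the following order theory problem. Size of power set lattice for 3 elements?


Power set = 2^n.
2^3 = 8


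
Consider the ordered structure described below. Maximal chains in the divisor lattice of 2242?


A maximal chain goes from the minimum element to a maximal element via cover relations.
Counting all min-to-max paths in the cover graph.
Total maximal chains: 6


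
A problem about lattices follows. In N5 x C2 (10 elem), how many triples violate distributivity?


Distributive law: a ^ (b v c) = (a ^ b) v (a ^ c).
Check all 10^3 = 1000 ordered triples (a,b,c).
  e.g. a=(b,0), b=(a,0), c=(c,0): lhs=(b,0) != rhs=(a,0)
  e.g. a=(b,0), b=(a,0), c=(c,1): lhs=(b,0) != rhs=(a,0)
Total violating triples: 16


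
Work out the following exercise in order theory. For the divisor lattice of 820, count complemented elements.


An element a is complemented if some b has a meet b = bottom, a join b = top.
a is complemented iff gcd(a, n/a)=1, i.e. a is a unitary divisor of 820.
Complemented elements: 1, 4, 5, 20, 41, 164, ... (2 more)
Count: 8


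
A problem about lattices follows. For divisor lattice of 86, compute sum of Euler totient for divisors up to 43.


Divisors of 86 up to 43: [1, 2, 43]
phi values: [1, 1, 42]
Sum = 44


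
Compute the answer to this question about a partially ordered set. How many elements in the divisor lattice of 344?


Divisors of 344: [1, 2, 4, 8, 43, 86, 172, 344]
Count: 8


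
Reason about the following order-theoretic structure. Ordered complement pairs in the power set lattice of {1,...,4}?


Complement pair (a,b): a meet b = bottom, a join b = top.
Here: A intersect B = {} and A union B = {1,...,4}.
Pairs found: ({},{1,2,3,4}), ({1},{2,3,4}), ({2},{1,3,4}), ({3},{1,2,4}), ... (12 more)
Total ordered pairs: 16


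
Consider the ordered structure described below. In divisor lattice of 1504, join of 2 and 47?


In a divisor lattice, join = lcm (least common multiple).
gcd(2,47) = 1
lcm(2,47) = 2*47/gcd = 94/1 = 94


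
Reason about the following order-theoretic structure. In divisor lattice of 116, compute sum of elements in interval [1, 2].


Interval [1,2] in divisors of 116: [1, 2]
Sum = 3


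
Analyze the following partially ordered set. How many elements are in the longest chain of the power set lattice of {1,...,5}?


A chain is a totally ordered subset; we count the number of elements in a maximum chain.
Compute, for each element x, the size of the longest chain ending at x:
  {}: 1
  {1}: 2
  {2}: 2
  {3}: 2
  {4}: 2
  {5}: 2
  ...
A maximum chain: {} < {1} < {1,2} < {1,2,3} < {1,2,3,4} < {1,2,3,4,5}
Number of elements in the longest chain: 6


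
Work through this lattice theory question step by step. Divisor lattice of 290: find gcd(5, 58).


In a divisor lattice, meet = gcd (greatest common divisor).
By Euclidean algorithm or factoring: gcd(5,58) = 1


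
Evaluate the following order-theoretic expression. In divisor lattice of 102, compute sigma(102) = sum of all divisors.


sigma(n) = sum of divisors.
Divisors of 102: [1, 2, 3, 6, 17, 34, 51, 102]
Sum = 216


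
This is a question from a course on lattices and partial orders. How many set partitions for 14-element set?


B(n) = number of set partitions of an n-element set.
B(n) satisfies the recurrence: B(n+1) = sum_k C(n,k)*B(k).
B(14) = 190899322


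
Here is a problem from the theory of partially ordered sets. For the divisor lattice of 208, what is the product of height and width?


Height = length of longest chain minus 1; width = size of largest antichain.
A maximum chain: 1 | 13 | 26 | 52 | 104 | 208  (height 5).
A maximum antichain: {2, 13}  (width 2).
Product = 5 * 2 = 10


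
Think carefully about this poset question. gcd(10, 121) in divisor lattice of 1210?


Meet=gcd.
gcd(10,121)=1


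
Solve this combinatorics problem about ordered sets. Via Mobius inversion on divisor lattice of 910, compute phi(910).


phi(n) = n * prod_{p|n} (1 - 1/p).
Prime divisors of 910: [2, 5, 7, 13]
phi(910) = 910 * (1 - 1/2) * (1 - 1/5) * (1 - 1/7) * (1 - 1/13)
phi(910) = 288


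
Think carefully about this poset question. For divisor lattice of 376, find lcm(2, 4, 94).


In a divisor lattice, join = lcm (least common multiple).
Compute lcm iteratively: start with first element, then lcm(current, next).
Elements: [2, 4, 94]
lcm(2,4) = 4
lcm(4,94) = 188
Final lcm = 188


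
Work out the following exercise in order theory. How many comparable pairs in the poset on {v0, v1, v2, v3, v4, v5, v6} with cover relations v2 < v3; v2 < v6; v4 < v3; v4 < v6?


A comparable pair {a,b} has a < b or b < a in the order.
Count unordered pairs where one element is strictly below the other.
Examples: {v2,v3}, {v2,v6}, {v3,v4}, {v4,v6}
Total comparable pairs: 4


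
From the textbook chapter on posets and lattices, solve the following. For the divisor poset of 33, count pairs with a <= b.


The order relation is {(a,b) : a <= b}, reflexive so it includes (a,a).
Examples: (1,1), (1,11), (1,3), (1,33), (11,11), ...
Total ordered pairs: 9


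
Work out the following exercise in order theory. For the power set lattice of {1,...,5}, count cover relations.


A cover relation a -< b holds when a < b with no c strictly between.
Cover relations:
  {} -< {1}
  {} -< {2}
  {} -< {3}
  {} -< {4}
  {} -< {5}
  {1} -< {1,2}
  {1} -< {1,3}
  {1} -< {1,4}
  ...72 more
Total: 80


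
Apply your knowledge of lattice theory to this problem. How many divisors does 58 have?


Divisors of 58: [1, 2, 29, 58]
Count: 4


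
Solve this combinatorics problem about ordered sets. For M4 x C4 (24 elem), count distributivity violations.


Distributive law: a ^ (b v c) = (a ^ b) v (a ^ c).
Check all 24^3 = 13824 ordered triples (a,b,c).
  e.g. a=(a1,0), b=(a2,0), c=(a3,0): lhs=(a1,0) != rhs=(0,0)
  e.g. a=(a1,0), b=(a2,0), c=(a3,1): lhs=(a1,0) != rhs=(0,0)
Total violating triples: 1536


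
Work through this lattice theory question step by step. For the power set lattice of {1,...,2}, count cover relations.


A cover relation a -< b holds when a < b with no c strictly between.
Cover relations:
  {} -< {1}
  {} -< {2}
  {1} -< {1,2}
  {2} -< {1,2}
Total: 4


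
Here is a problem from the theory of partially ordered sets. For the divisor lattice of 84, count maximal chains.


A maximal chain goes from the minimum element to a maximal element via cover relations.
Counting all min-to-max paths in the cover graph.
Total maximal chains: 12


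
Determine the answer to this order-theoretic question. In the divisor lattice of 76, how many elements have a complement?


An element a is complemented if some b has a meet b = bottom, a join b = top.
a is complemented iff gcd(a, n/a)=1, i.e. a is a unitary divisor of 76.
Complemented elements: 1, 4, 19, 76
Count: 4


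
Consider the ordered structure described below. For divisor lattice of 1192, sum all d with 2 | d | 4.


Interval [2,4] in divisors of 1192: [2, 4]
Sum = 6


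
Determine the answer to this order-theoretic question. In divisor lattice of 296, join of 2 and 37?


In a divisor lattice, join = lcm (least common multiple).
gcd(2,37) = 1
lcm(2,37) = 2*37/gcd = 74/1 = 74


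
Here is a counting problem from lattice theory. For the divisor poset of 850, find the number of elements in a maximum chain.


A chain is a totally ordered subset; we count the number of elements in a maximum chain.
Compute, for each element x, the size of the longest chain ending at x:
  1: 1
  2: 2
  5: 2
  17: 2
  25: 3
  10: 3
  ...
A maximum chain: 1 < 2 < 10 < 50 < 850
Number of elements in the longest chain: 5


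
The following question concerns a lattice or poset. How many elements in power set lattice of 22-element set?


Power set = 2^n.
2^22 = 4194304


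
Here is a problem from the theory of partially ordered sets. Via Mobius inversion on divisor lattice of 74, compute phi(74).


phi(n) = n * prod_{p|n} (1 - 1/p).
Prime divisors of 74: [2, 37]
phi(74) = 74 * (1 - 1/2) * (1 - 1/37)
phi(74) = 36


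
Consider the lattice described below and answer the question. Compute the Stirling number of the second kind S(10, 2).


S(n,k) = k*S(n-1,k) + S(n-1,k-1).
S(9,2) = 255, S(9,1) = 1
S(10,2) = 2*255 + 1 = 510 + 1
S(10,2) = 511


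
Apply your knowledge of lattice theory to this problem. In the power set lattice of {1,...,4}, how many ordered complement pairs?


Complement pair (a,b): a meet b = bottom, a join b = top.
Here: A intersect B = {} and A union B = {1,...,4}.
Pairs found: ({},{1,2,3,4}), ({1},{2,3,4}), ({2},{1,3,4}), ({3},{1,2,4}), ... (12 more)
Total ordered pairs: 16


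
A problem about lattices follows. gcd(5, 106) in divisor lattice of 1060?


Meet=gcd.
gcd(5,106)=1


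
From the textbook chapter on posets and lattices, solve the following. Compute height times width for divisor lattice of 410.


Height = length of longest chain minus 1; width = size of largest antichain.
A maximum chain: 1 | 41 | 205 | 410  (height 3).
A maximum antichain: {2, 5, 41}  (width 3).
Product = 3 * 3 = 9


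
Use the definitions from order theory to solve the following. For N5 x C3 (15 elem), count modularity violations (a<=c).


Modular law: if a <= c then a v (b ^ c) = (a v b) ^ c.
Check all triples (a,b,c) with a <= c among 15 elements.
  e.g. a=(a,0), b=(c,0), c=(b,0): lhs=(a,0) != rhs=(b,0)
  e.g. a=(a,0), b=(c,1), c=(b,0): lhs=(a,0) != rhs=(b,0)
Total violating triples: 18


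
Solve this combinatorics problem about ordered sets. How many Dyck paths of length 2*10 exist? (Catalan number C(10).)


C(n) = C(2n, n) / (n+1).
C(20, 10) = 184756
C(10) = 184756 / 11 = 16796


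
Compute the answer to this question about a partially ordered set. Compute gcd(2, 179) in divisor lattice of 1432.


In a divisor lattice, meet = gcd (greatest common divisor).
By Euclidean algorithm or factoring: gcd(2,179) = 1


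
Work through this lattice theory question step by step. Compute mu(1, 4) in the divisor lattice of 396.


In a divisor lattice, mu(a,b) = mu(b/a) where mu is the classical Mobius function.
b/a = 4/1 = 4
Prime factorization of 4: primes [2]
4 is not squarefree, so mu(4) = 0


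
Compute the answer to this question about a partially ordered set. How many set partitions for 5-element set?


B(n) = number of set partitions of an n-element set.
B(n) satisfies the recurrence: B(n+1) = sum_k C(n,k)*B(k).
B(5) = 52


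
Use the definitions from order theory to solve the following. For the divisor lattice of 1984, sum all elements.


sigma(n) = sum of divisors.
Divisors of 1984: [1, 2, 4, 8, 16, 31, 32, 62, 64, 124, 248, 496, 992, 1984]
Sum = 4064


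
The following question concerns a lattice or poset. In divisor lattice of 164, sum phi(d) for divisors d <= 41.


Divisors of 164 up to 41: [1, 2, 4, 41]
phi values: [1, 1, 2, 40]
Sum = 44


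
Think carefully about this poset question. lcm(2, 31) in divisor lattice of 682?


Join=lcm.
gcd(2,31)=1
lcm=62


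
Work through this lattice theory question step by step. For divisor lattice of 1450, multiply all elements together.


Divisors of 1450: [1, 2, 5, 10, 25, 29, 50, 58, 145, 290, 725, 1450]
Product = n^(d(n)/2) = 1450^(12/2)
Product = 9294114390625000000


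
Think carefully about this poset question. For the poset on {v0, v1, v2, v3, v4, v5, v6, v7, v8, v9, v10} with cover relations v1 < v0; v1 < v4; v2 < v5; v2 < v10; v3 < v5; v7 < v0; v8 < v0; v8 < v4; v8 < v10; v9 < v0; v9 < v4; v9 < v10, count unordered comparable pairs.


A comparable pair {a,b} has a < b or b < a in the order.
Count unordered pairs where one element is strictly below the other.
Examples: {v0,v1}, {v0,v7}, {v0,v8}, {v0,v9}, ...
Total comparable pairs: 12


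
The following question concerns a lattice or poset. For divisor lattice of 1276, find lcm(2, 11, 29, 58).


In a divisor lattice, join = lcm (least common multiple).
Compute lcm iteratively: start with first element, then lcm(current, next).
Elements: [2, 11, 29, 58]
lcm(2,11) = 22
lcm(22,29) = 638
lcm(638,58) = 638
Final lcm = 638


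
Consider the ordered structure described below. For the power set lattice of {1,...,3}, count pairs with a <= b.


The order relation is {(a,b) : a <= b}, reflexive so it includes (a,a).
Examples: ({},{}), ({},{1,2}), ({},{1,2,3}), ({},{1,3}), ({},{1}), ...
Total ordered pairs: 27


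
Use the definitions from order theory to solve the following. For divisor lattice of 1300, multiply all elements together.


Divisors of 1300: [1, 2, 4, 5, 10, 13, 20, 25, 26, 50, 52, 65, 100, 130, 260, 325, 650, 1300]
Product = n^(d(n)/2) = 1300^(18/2)
Product = 10604499373000000000000000000


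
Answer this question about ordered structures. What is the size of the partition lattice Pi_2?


B(n) = number of set partitions of an n-element set.
B(n) satisfies the recurrence: B(n+1) = sum_k C(n,k)*B(k).
B(2) = 2


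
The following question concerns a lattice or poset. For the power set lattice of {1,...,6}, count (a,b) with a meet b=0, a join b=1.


Complement pair (a,b): a meet b = bottom, a join b = top.
Here: A intersect B = {} and A union B = {1,...,6}.
Pairs found: ({},{1,2,3,4,5,6}), ({1},{2,3,4,5,6}), ({2},{1,3,4,5,6}), ({3},{1,2,4,5,6}), ... (60 more)
Total ordered pairs: 64


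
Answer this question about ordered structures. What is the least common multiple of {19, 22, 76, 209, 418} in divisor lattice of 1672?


In a divisor lattice, join = lcm (least common multiple).
Compute lcm iteratively: start with first element, then lcm(current, next).
Elements: [19, 22, 76, 209, 418]
lcm(19,22) = 418
lcm(418,76) = 836
lcm(836,209) = 836
lcm(836,418) = 836
Final lcm = 836


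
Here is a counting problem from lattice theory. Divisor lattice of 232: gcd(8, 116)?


Meet=gcd.
gcd(8,116)=4


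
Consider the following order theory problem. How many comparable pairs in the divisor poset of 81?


A comparable pair {a,b} has a < b or b < a in the order.
Count unordered pairs where one element is strictly below the other.
Examples: {1,3}, {1,9}, {1,27}, {1,81}, ...
Total comparable pairs: 10


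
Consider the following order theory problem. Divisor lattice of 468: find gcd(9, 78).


In a divisor lattice, meet = gcd (greatest common divisor).
By Euclidean algorithm or factoring: gcd(9,78) = 3


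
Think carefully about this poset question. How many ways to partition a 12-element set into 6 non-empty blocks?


S(n,k) = k*S(n-1,k) + S(n-1,k-1).
S(11,6) = 179487, S(11,5) = 246730
S(12,6) = 6*179487 + 246730 = 1076922 + 246730
S(12,6) = 1323652


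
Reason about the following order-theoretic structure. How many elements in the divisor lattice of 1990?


Divisors of 1990: [1, 2, 5, 10, 199, 398, 995, 1990]
Count: 8


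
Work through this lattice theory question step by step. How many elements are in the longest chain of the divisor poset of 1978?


A chain is a totally ordered subset; we count the number of elements in a maximum chain.
Compute, for each element x, the size of the longest chain ending at x:
  1: 1
  2: 2
  23: 2
  43: 2
  46: 3
  86: 3
  ...
A maximum chain: 1 < 2 < 46 < 1978
Number of elements in the longest chain: 4


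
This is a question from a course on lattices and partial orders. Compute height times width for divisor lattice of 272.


Height = length of longest chain minus 1; width = size of largest antichain.
A maximum chain: 1 | 17 | 34 | 68 | 136 | 272  (height 5).
A maximum antichain: {2, 17}  (width 2).
Product = 5 * 2 = 10


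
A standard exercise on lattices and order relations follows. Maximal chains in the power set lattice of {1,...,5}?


A maximal chain goes from the minimum element to a maximal element via cover relations.
Counting all min-to-max paths in the cover graph.
Total maximal chains: 120


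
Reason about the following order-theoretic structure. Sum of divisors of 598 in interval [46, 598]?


Interval [46,598] in divisors of 598: [46, 598]
Sum = 644
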